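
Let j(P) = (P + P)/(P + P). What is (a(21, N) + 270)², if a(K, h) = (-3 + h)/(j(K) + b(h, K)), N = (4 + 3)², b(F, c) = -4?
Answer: 583696/9 ≈ 64855.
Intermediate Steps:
j(P) = 1 (j(P) = (2*P)/((2*P)) = (2*P)*(1/(2*P)) = 1)
N = 49 (N = 7² = 49)
a(K, h) = 1 - h/3 (a(K, h) = (-3 + h)/(1 - 4) = (-3 + h)/(-3) = (-3 + h)*(-⅓) = 1 - h/3)
(a(21, N) + 270)² = ((1 - ⅓*49) + 270)² = ((1 - 49/3) + 270)² = (-46/3 + 270)² = (764/3)² = 583696/9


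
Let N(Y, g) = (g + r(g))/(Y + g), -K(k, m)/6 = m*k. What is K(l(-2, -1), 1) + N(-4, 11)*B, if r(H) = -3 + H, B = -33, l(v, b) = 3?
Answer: -753/7 ≈ -107.57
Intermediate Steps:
K(k, m) = -6*k*m (K(k, m) = -6*m*k = -6*k*m)
N(Y, g) = (-3 + 2*g)/(Y + g) (N(Y, g) = (g + (-3 + g))/(Y + g) = (-3 + 2*g)/(Y + g))
K(l(-2, -1), 1) + N(-4, 11)*B = -6*3*1 + ((-3 + 2*11)/(-4 + 11))*(-33) = -18 + ((-3 + 22)/7)*(-33) = -18 + ((1/7)*19)*(-33) = -18 + (19/7)*(-33) = -18 - 627/7 = -753/7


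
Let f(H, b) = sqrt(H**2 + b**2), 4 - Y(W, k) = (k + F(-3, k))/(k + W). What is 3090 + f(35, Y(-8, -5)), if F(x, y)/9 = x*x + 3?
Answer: 3090 + 5*sqrt(9242)/13 ≈ 3127.0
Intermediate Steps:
F(x, y) = 27 + 9*x**2 (F(x, y) = 9*(x*x + 3) = 9*(x**2 + 3) = 9*(3 + x**2) = 27 + 9*x**2)
Y(W, k) = 4 - (108 + k)/(W + k) (Y(W, k) = 4 - (k + (27 + 9*(-3)**2))/(k + W) = 4 - (k + (27 + 9*9))/(W + k) = 4 - (k + (27 + 81))/(W + k) = 4 - (k + 108)/(W + k) = 4 - (108 + k)/(W + k))
3090 + f(35, Y(-8, -5)) = 3090 + sqrt(35**2 + ((-108 + 3*(-5) + 4*(-8))/(-8 - 5))**2) = 3090 + sqrt(1225 + ((-108 - 15 - 32)/(-13))**2) = 3090 + sqrt(1225 + (-1/13*(-155))**2) = 3090 + sqrt(1225 + (155/13)**2) = 3090 + sqrt(1225 + 24025/169) = 3090 + sqrt(231050/169) = 3090 + 5*sqrt(9242)/13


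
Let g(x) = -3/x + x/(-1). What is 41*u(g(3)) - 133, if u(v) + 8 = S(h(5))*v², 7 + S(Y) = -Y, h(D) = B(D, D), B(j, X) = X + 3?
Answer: -10301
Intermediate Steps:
B(j, X) = 3 + X
h(D) = 3 + D
g(x) = -x - 3/x (g(x) = -3/x + x*(-1) = -3/x - x = -x - 3/x)
S(Y) = -7 - Y
u(v) = -8 - 15*v² (u(v) = -8 + (-7 - (3 + 5))*v² = -8 + (-7 - 1*8)*v² = -8 + (-7 - 8)*v² = -8 - 15*v²)
41*u(g(3)) - 133 = 41*(-8 - 15*(-1*3 - 3/3)²) - 133 = 41*(-8 - 15*(-3 - 3*⅓)²) - 133 = 41*(-8 - 15*(-3 - 1)²) - 133 = 41*(-8 - 15*(-4)²) - 133 = 41*(-8 - 15*16) - 133 = 41*(-8 - 240) - 133 = 41*(-248) - 133 = -10168 - 133 = -10301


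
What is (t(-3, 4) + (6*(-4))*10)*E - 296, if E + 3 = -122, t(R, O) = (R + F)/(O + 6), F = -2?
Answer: 59533/2 ≈ 29767.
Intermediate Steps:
t(R, O) = (-2 + R)/(6 + O) (t(R, O) = (R - 2)/(O + 6) = (-2 + R)/(6 + O))
E = -125 (E = -3 - 122 = -125)
(t(-3, 4) + (6*(-4))*10)*E - 296 = ((-2 - 3)/(6 + 4) + (6*(-4))*10)*(-125) - 296 = (-5/10 - 24*10)*(-125) - 296 = ((1/10)*(-5) - 240)*(-125) - 296 = (-1/2 - 240)*(-125) - 296 = -481/2*(-125) - 296 = 60125/2 - 296 = 59533/2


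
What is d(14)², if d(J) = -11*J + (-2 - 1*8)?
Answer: 26896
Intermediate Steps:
d(J) = -10 - 11*J (d(J) = -11*J + (-2 - 8) = -11*J - 10 = -10 - 11*J)
d(14)² = (-10 - 11*14)² = (-10 - 154)² = (-164)² = 26896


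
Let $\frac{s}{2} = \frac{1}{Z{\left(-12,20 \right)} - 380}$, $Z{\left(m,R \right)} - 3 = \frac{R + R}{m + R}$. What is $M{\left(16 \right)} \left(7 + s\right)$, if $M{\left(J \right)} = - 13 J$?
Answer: $- \frac{135304}{93} \approx -1454.9$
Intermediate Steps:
$Z{\left(m,R \right)} = 3 + \frac{2 R}{R + m}$ ($Z{\left(m,R \right)} = 3 + \frac{R + R}{m + R} = 3 + \frac{2 R}{R + m}$)
$s = - \frac{1}{186}$ ($s = \frac{2}{\frac{3 \left(-12\right) + 5 \cdot 20}{20 - 12} - 380} = \frac{2}{\frac{-36 + 100}{8} - 380} = \frac{2}{\frac{1}{8} \cdot 64 - 380} = \frac{2}{8 - 380} = \frac{2}{-372} = 2 \left(- \frac{1}{372}\right) = - \frac{1}{186} \approx -0.0053763$)
$M{\left(16 \right)} \left(7 + s\right) = \left(-13\right) 16 \left(7 - \frac{1}{186}\right) = \left(-208\right) \frac{1301}{186} = - \frac{135304}{93}$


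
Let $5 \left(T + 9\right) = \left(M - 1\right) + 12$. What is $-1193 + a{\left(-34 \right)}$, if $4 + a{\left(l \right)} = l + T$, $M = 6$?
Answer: $- \frac{6183}{5} \approx -1236.6$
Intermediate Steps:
$T = - \frac{28}{5}$ ($T = -9 + \frac{\left(6 - 1\right) + 12}{5} = -9 + \frac{5 + 12}{5} = -9 + \frac{1}{5} \cdot 17 = -9 + \frac{17}{5} = - \frac{28}{5} \approx -5.6$)
$a{\left(l \right)} = - \frac{48}{5} + l$ ($a{\left(l \right)} = -4 + \left(l - \frac{28}{5}\right) = -4 + \left(- \frac{28}{5} + l\right) = - \frac{48}{5} + l$)
$-1193 + a{\left(-34 \right)} = -1193 - \frac{218}{5} = - \frac{6183}{5}$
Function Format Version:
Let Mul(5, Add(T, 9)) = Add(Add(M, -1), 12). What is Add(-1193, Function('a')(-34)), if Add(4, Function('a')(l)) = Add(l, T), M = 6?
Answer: Rational(-6183, 5) ≈ -1236.6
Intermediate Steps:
T = Rational(-28, 5) (T = Add(-9, Mul(Rational(1, 5), Add(Add(6, -1), 12))) = Add(-9, Mul(Rational(1, 5), Add(5, 12))) = Add(-9, Mul(Rational(1, 5), 17)) = Add(-9, Rational(17, 5)) = Rational(-28, 5) ≈ -5.6000)
Function('a')(l) = Add(Rational(-48, 5), l) (Function('a')(l) = Add(-4, Add(l, Rational(-28, 5))) = Add(-4, Add(Rational(-28, 5), l)) = Add(Rational(-48, 5), l))
Add(-1193, Function('a')(-34)) = Add(-1193, Add(Rational(-48, 5), -34)) = Add(-1193, Rational(-218, 5)) = Rational(-6183, 5)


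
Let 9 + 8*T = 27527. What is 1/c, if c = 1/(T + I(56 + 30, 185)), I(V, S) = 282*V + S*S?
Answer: 247667/4 ≈ 61917.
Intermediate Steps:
T = 13759/4 (T = -9/8 + (⅛)*27527 = -9/8 + 27527/8 = 13759/4 ≈ 3439.8)
I(V, S) = S² + 282*V (I(V, S) = 282*V + S² = S² + 282*V)
c = 4/247667 (c = 1/(13759/4 + (185² + 282*(56 + 30))) = 1/(13759/4 + (34225 + 282*86)) = 1/(13759/4 + (34225 + 24252)) = 1/(13759/4 + 58477) = 1/(247667/4) = 4/247667 ≈ 1.6151e-5)
1/c = 1/(4/247667) = 247667/4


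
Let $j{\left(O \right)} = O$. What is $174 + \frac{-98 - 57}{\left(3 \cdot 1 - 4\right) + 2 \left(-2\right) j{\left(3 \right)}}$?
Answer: $\frac{2417}{13} \approx 185.92$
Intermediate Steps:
$174 + \frac{-98 - 57}{\left(3 \cdot 1 - 4\right) + 2 \left(-2\right) j{\left(3 \right)}} = 174 + \frac{-98 - 57}{\left(3 \cdot 1 - 4\right) + 2 \left(-2\right) 3} = 174 - \frac{155}{\left(3 - 4\right) - 12} = 174 - \frac{155}{-1 - 12} = 174 - \frac{155}{-13} = 174 - - \frac{155}{13} = 174 + \frac{155}{13} = \frac{2417}{13}$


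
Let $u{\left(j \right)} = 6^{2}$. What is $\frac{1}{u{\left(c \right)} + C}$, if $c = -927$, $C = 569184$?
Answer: $\frac{1}{569220} \approx 1.7568 \cdot 10^{-6}$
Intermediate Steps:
$u{\left(j \right)} = 36$
$\frac{1}{u{\left(c \right)} + C} = \frac{1}{36 + 569184} = \frac{1}{569220}$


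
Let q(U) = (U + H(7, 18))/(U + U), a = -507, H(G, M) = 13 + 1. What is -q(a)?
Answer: -493/1014 ≈ -0.48619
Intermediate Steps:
H(G, M) = 14
q(U) = (14 + U)/(2*U) (q(U) = (U + 14)/(U + U) = (14 + U)/((2*U)) = (14 + U)*(1/(2*U)) = (14 + U)/(2*U))
-q(a) = -(14 - 507)/(2*(-507)) = -(-1)*(-493)/(2*507) = -1*493/1014 = -493/1014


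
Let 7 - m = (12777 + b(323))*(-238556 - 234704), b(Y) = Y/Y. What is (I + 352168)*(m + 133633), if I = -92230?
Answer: 1571962037304960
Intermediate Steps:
b(Y) = 1
m = 6047316287 (m = 7 - (12777 + 1)*(-238556 - 234704) = 7 - 12778*(-473260) = 7 - 1*(-6047316280) = 7 + 6047316280 = 6047316287)
(I + 352168)*(m + 133633) = (-92230 + 352168)*(6047316287 + 133633) = 259938*6047449920 = 1571962037304960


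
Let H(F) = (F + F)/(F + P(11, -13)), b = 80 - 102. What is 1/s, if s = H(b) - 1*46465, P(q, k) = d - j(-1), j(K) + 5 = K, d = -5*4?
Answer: -9/418174 ≈ -2.1522e-5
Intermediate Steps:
d = -20
j(K) = -5 + K
b = -22
P(q, k) = -14 (P(q, k) = -20 - (-5 - 1) = -20 - 1*(-6) = -20 + 6 = -14)
H(F) = 2*F/(-14 + F) (H(F) = (F + F)/(F - 14) = (2*F)/(-14 + F) = 2*F/(-14 + F))
s = -418174/9 (s = 2*(-22)/(-14 - 22) - 1*46465 = 2*(-22)/(-36) - 46465 = 2*(-22)*(-1/36) - 46465 = 11/9 - 46465 = -418174/9 ≈ -46464.)
1/s = 1/(-418174/9) = -9/418174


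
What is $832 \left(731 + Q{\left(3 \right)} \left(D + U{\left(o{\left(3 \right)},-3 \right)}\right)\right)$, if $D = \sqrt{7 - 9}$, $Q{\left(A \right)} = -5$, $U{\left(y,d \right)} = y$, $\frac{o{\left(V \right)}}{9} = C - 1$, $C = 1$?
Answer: $608192 - 4160 i \sqrt{2} \approx 6.0819 \cdot 10^{5} - 5883.1 i$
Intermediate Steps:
$o{\left(V \right)} = 0$ ($o{\left(V \right)} = 9 \left(1 - 1\right) = 9 \cdot 0 = 0$)
$D = i \sqrt{2}$ ($D = \sqrt{-2} = i \sqrt{2} \approx 1.4142 i$)
$832 \left(731 + Q{\left(3 \right)} \left(D + U{\left(o{\left(3 \right)},-3 \right)}\right)\right) = 832 \left(731 - 5 \left(i \sqrt{2} + 0\right)\right) = 832 \left(731 - 5 i \sqrt{2}\right) = 608192 - 4160 i \sqrt{2}$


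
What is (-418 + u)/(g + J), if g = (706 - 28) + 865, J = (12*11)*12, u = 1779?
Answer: 1361/3127 ≈ 0.43524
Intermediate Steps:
J = 1584 (J = 132*12 = 1584)
g = 1543 (g = 678 + 865 = 1543)
(-418 + u)/(g + J) = (-418 + 1779)/(1543 + 1584) = 1361/3127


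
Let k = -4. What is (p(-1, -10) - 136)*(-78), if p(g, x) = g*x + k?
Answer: 10140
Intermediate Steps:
p(g, x) = -4 + g*x (p(g, x) = g*x - 4 = -4 + g*x)
(p(-1, -10) - 136)*(-78) = ((-4 - 1*(-10)) - 136)*(-78) = ((-4 + 10) - 136)*(-78) = (6 - 136)*(-78) = -130*(-78) = 10140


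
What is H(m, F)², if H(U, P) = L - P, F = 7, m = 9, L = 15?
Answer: 64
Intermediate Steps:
H(U, P) = 15 - P
H(m, F)² = (15 - 1*7)² = (15 - 7)² = 8² = 64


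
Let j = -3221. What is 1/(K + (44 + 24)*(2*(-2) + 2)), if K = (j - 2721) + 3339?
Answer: -1/2739 ≈ -0.00036510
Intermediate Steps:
K = -2603 (K = (-3221 - 2721) + 3339 = -5942 + 3339 = -2603)
1/(K + (44 + 24)*(2*(-2) + 2)) = 1/(-2603 + (44 + 24)*(2*(-2) + 2)) = 1/(-2603 + 68*(-4 + 2)) = 1/(-2603 + 68*(-2)) = 1/(-2603 - 136) = 1/(-2739) = -1/2739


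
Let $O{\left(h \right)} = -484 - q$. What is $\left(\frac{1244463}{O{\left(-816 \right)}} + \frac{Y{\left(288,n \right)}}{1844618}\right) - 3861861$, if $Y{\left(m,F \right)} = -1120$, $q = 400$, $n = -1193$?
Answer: $- \frac{3149804754751423}{815321156} \approx -3.8633 \cdot 10^{6}$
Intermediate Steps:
$O{\left(h \right)} = -884$ ($O{\left(h \right)} = -484 - 400 = -884$)
$\left(\frac{1244463}{O{\left(-816 \right)}} + \frac{Y{\left(288,n \right)}}{1844618}\right) - 3861861 = \left(\frac{1244463}{-884} - \frac{1120}{1844618}\right) - 3861861 = \left(1244463 \left(- \frac{1}{884}\right) - \frac{560}{922309}\right) - 3861861 = \left(- \frac{1244463}{884} - \frac{560}{922309}\right) - 3861861 = - \frac{1147779920107}{815321156} - 3861861 = - \frac{3149804754751423}{815321156}$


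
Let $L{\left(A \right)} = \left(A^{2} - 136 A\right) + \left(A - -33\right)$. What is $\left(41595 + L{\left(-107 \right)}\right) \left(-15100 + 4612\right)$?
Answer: $-708170736$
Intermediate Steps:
$L{\left(A \right)} = 33 + A^{2} - 135 A$ ($L{\left(A \right)} = \left(A^{2} - 136 A\right) + \left(A + 33\right) = \left(A^{2} - 136 A\right) + \left(33 + A\right) = 33 + A^{2} - 135 A$)
$\left(41595 + L{\left(-107 \right)}\right) \left(-15100 + 4612\right) = \left(41595 + \left(33 + \left(-107\right)^{2} - -14445\right)\right) \left(-15100 + 4612\right) = \left(41595 + \left(33 + 11449 + 14445\right)\right) \left(-10488\right) = \left(41595 + 25927\right) \left(-10488\right) = 67522 \left(-10488\right) = -708170736$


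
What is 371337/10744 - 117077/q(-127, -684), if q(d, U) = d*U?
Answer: 7749856807/233327448 ≈ 33.214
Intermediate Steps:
q(d, U) = U*d
371337/10744 - 117077/q(-127, -684) = 371337/10744 - 117077/((-684*(-127))) = 371337*(1/10744) - 117077/86868 = 371337/10744 - 117077*1/86868 = 371337/10744 - 117077/86868 = 7749856807/233327448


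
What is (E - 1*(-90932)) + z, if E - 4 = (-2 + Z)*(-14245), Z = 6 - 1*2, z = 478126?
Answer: 540572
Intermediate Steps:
Z = 4 (Z = 6 - 2 = 4)
E = -28486 (E = 4 + (-2 + 4)*(-14245) = 4 + 2*(-14245) = 4 - 28490 = -28486)
(E - 1*(-90932)) + z = (-28486 - 1*(-90932)) + 478126 = (-28486 + 90932) + 478126 = 62446 + 478126 = 540572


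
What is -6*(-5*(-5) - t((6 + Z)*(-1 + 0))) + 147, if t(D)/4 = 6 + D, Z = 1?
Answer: -27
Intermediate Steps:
t(D) = 24 + 4*D (t(D) = 4*(6 + D) = 24 + 4*D)
-6*(-5*(-5) - t((6 + Z)*(-1 + 0))) + 147 = -6*(-5*(-5) - (24 + 4*((6 + 1)*(-1 + 0)))) + 147 = -6*(25 - (24 + 4*(7*(-1)))) + 147 = -6*(25 - (24 + 4*(-7))) + 147 = -6*(25 - (24 - 28)) + 147 = -6*(25 - 1*(-4)) + 147 = -6*(25 + 4) + 147 = -6*29 + 147 = -174 + 147 = -27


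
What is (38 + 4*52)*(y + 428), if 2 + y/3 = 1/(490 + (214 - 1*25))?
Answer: 70489086/679 ≈ 1.0381e+5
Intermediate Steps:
y = -4071/679 (y = -6 + 3/(490 + (214 - 1*25)) = -6 + 3/(490 + (214 - 25)) = -6 + 3/(490 + 189) = -6 + 3/679 = -4071/679 ≈ -5.9956)
(38 + 4*52)*(y + 428) = (38 + 4*52)*(-4071/679 + 428) = (38 + 208)*(286541/679) = 246*(286541/679) = 70489086/679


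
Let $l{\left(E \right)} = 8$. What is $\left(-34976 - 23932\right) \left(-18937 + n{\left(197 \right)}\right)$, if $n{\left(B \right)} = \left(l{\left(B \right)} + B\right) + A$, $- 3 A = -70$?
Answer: $1102090136$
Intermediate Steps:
$A = \frac{70}{3}$ ($A = \left(- \frac{1}{3}\right) \left(-70\right) = \frac{70}{3} \approx 23.333$)
$n{\left(B \right)} = \frac{94}{3} + B$ ($n{\left(B \right)} = \left(8 + B\right) + \frac{70}{3} = \frac{94}{3} + B$)
$\left(-34976 - 23932\right) \left(-18937 + n{\left(197 \right)}\right) = \left(-34976 - 23932\right) \left(-18937 + \left(\frac{94}{3} + 197\right)\right) = - 58908 \left(-18937 + \frac{685}{3}\right) = \left(-58908\right) \left(- \frac{56126}{3}\right) = 1102090136$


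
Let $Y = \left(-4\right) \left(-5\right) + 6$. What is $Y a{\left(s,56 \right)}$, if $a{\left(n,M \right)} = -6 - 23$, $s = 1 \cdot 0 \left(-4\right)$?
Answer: $-754$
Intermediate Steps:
$s = 0$ ($s = 0 \left(-4\right) = 0$)
$a{\left(n,M \right)} = -29$ ($a{\left(n,M \right)} = -6 - 23 = -29$)
$Y = 26$ ($Y = 20 + 6 = 26$)
$Y a{\left(s,56 \right)} = 26 \left(-29\right) = -754$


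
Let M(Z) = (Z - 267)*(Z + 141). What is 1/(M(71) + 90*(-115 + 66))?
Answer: -1/45962 ≈ -2.1757e-5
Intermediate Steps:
M(Z) = (-267 + Z)*(141 + Z)
1/(M(71) + 90*(-115 + 66)) = 1/((-37647 + 71² - 126*71) + 90*(-115 + 66)) = 1/((-37647 + 5041 - 8946) + 90*(-49)) = 1/(-41552 - 4410) = 1/(-45962) = -1/45962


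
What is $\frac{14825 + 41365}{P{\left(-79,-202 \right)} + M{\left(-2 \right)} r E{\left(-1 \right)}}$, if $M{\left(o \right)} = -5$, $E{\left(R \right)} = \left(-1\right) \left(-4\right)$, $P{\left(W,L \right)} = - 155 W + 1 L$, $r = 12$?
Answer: $\frac{56190}{11803} \approx 4.7607$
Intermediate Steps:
$P{\left(W,L \right)} = L - 155 W$ ($P{\left(W,L \right)} = - 155 W + L = L - 155 W$)
$E{\left(R \right)} = 4$
$\frac{14825 + 41365}{P{\left(-79,-202 \right)} + M{\left(-2 \right)} r E{\left(-1 \right)}} = \frac{14825 + 41365}{\left(-202 - -12245\right) + \left(-5\right) 12 \cdot 4} = \frac{56190}{\left(-202 + 12245\right) - 240} = \frac{56190}{12043 - 240} = \frac{56190}{11803}$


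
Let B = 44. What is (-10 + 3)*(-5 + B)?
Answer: -273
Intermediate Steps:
(-10 + 3)*(-5 + B) = (-10 + 3)*(-5 + 44) = -7*39 = -273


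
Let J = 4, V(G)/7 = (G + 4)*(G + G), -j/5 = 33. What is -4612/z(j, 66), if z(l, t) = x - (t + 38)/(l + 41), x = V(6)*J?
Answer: -71486/52093 ≈ -1.3723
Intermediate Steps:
j = -165 (j = -5*33 = -165)
V(G) = 14*G*(4 + G) (V(G) = 7*((G + 4)*(G + G)) = 7*((4 + G)*(2*G)) = 7*(2*G*(4 + G)) = 14*G*(4 + G))
x = 3360 (x = (14*6*(4 + 6))*4 = (14*6*10)*4 = 840*4 = 3360)
z(l, t) = 3360 - (38 + t)/(41 + l) (z(l, t) = 3360 - (t + 38)/(l + 41) = 3360 - (38 + t)/(41 + l))
-4612/z(j, 66) = -4612*(41 - 165)/(137722 - 1*66 + 3360*(-165)) = -4612*(-124/(137722 - 66 - 554400)) = -4612/((-1/124*(-416744))) = -4612/104186/31 = -4612*31/104186 = -71486/52093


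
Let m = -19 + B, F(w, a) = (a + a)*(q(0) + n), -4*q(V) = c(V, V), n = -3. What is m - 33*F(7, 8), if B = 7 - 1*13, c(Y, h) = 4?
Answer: 2087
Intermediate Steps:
B = -6 (B = 7 - 13 = -6)
q(V) = -1 (q(V) = -¼*4 = -1)
F(w, a) = -8*a (F(w, a) = (a + a)*(-1 - 3) = (2*a)*(-4) = -8*a)
m = -25 (m = -19 - 6 = -25)
m - 33*F(7, 8) = -25 - (-264)*8 = -25 - 33*(-64) = -25 + 2112 = 2087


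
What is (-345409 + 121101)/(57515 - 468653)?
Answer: 16022/29367 ≈ 0.54558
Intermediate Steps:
(-345409 + 121101)/(57515 - 468653) = -224308/(-411138) = -224308*(-1/411138) = 16022/29367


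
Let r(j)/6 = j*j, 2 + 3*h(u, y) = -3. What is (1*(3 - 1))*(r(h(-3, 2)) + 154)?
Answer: 1024/3 ≈ 341.33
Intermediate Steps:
h(u, y) = -5/3 (h(u, y) = -⅔ + (⅓)*(-3) = -⅔ - 1 = -5/3)
r(j) = 6*j² (r(j) = 6*(j*j) = 6*j²)
(1*(3 - 1))*(r(h(-3, 2)) + 154) = (1*(3 - 1))*(6*(-5/3)² + 154) = (1*2)*(6*(25/9) + 154) = 2*(50/3 + 154) = 2*(512/3) = 1024/3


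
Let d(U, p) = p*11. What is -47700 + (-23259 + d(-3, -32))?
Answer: -71311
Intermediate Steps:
d(U, p) = 11*p
-47700 + (-23259 + d(-3, -32)) = -47700 + (-23259 + 11*(-32)) = -47700 + (-23259 - 352) = -47700 - 23611 = -71311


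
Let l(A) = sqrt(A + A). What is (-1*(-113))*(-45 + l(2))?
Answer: -4859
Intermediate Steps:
l(A) = sqrt(2)*sqrt(A) (l(A) = sqrt(2*A) = sqrt(2)*sqrt(A))
(-1*(-113))*(-45 + l(2)) = (-1*(-113))*(-45 + sqrt(2)*sqrt(2)) = 113*(-45 + 2) = 113*(-43) = -4859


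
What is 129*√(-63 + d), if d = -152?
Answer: 129*I*√215 ≈ 1891.5*I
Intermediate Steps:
129*√(-63 + d) = 129*√(-63 - 152) = 129*√(-215) = 129*(I*√215) = 129*I*√215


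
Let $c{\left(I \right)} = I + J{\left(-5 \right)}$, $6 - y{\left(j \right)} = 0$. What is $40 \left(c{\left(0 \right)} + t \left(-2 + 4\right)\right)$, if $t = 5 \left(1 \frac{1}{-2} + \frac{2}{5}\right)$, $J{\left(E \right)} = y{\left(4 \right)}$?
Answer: $200$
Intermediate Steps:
$y{\left(j \right)} = 6$ ($y{\left(j \right)} = 6 - 0 = 6 + 0 = 6$)
$J{\left(E \right)} = 6$
$c{\left(I \right)} = 6 + I$ ($c{\left(I \right)} = I + 6 = 6 + I$)
$t = - \frac{1}{2}$ ($t = 5 \left(1 \left(- \frac{1}{2}\right) + 2 \cdot \frac{1}{5}\right) = 5 \left(- \frac{1}{2} + \frac{2}{5}\right) = 5 \left(- \frac{1}{10}\right) = - \frac{1}{2} \approx -0.5$)
$40 \left(c{\left(0 \right)} + t \left(-2 + 4\right)\right) = 40 \left(\left(6 + 0\right) - \frac{-2 + 4}{2}\right) = 40 \left(6 - 1\right) = 40 \cdot 5 = 200$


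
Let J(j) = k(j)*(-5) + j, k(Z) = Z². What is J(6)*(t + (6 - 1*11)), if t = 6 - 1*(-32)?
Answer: -5742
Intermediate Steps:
t = 38 (t = 6 + 32 = 38)
J(j) = j - 5*j² (J(j) = j²*(-5) + j = -5*j² + j = j - 5*j²)
J(6)*(t + (6 - 1*11)) = (6*(1 - 5*6))*(38 + (6 - 1*11)) = (6*(1 - 30))*(38 + (6 - 11)) = (6*(-29))*(38 - 5) = -174*33 = -5742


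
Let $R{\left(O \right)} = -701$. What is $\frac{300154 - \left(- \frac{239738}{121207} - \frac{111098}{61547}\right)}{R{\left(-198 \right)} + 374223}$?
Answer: $\frac{1119577609251619}{1393223469215269} \approx 0.80359$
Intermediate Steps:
$\frac{300154 - \left(- \frac{239738}{121207} - \frac{111098}{61547}\right)}{R{\left(-198 \right)} + 374223} = \frac{300154 - \left(- \frac{239738}{121207} - \frac{111098}{61547}\right)}{-701 + 374223} = \frac{300154 - - \frac{28221009972}{7459927229}}{373522} = \left(300154 + \left(\frac{111098}{61547} + \frac{239738}{121207}\right)\right) \frac{1}{373522} = \left(300154 + \frac{28221009972}{7459927229}\right) \frac{1}{373522} = \frac{2239155218503238}{7459927229} \cdot \frac{1}{373522} = \frac{1119577609251619}{1393223469215269}$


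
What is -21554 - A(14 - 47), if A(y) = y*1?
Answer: -21521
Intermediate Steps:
A(y) = y
-21554 - A(14 - 47) = -21554 - (14 - 47) = -21554 - 1*(-33) = -21554 + 33 = -21521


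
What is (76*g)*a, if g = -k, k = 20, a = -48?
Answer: 72960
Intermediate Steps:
g = -20 (g = -1*20 = -20)
(76*g)*a = (76*(-20))*(-48) = -1520*(-48) = 72960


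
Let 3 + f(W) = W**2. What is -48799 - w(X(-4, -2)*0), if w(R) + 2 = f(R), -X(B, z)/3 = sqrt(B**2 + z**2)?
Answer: -48794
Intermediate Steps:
X(B, z) = -3*sqrt(B**2 + z**2)
f(W) = -3 + W**2
w(R) = -5 + R**2 (w(R) = -2 + (-3 + R**2) = -5 + R**2)
-48799 - w(X(-4, -2)*0) = -48799 - (-5 + (-3*sqrt((-4)**2 + (-2)**2)*0)**2) = -48799 - (-5 + (-3*sqrt(16 + 4)*0)**2) = -48799 - (-5 + (-6*sqrt(5)*0)**2) = -48799 - (-5 + 0**2) = -48799 - (-5 + 0) = -48799 - 1*(-5) = -48799 + 5 = -48794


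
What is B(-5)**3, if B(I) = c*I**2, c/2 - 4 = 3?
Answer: 42875000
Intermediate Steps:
c = 14 (c = 8 + 2*3 = 8 + 6 = 14)
B(I) = 14*I**2
B(-5)**3 = (14*(-5)**2)**3 = (14*25)**3 = 350**3 = 42875000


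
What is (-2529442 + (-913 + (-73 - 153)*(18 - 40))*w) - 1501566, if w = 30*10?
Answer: -2813308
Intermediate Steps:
w = 300
(-2529442 + (-913 + (-73 - 153)*(18 - 40))*w) - 1501566 = (-2529442 + (-913 + (-73 - 153)*(18 - 40))*300) - 1501566 = (-2529442 + (-913 - 226*(-22))*300) - 1501566 = (-2529442 + (-913 + 4972)*300) - 1501566 = (-2529442 + 4059*300) - 1501566 = (-2529442 + 1217700) - 1501566 = -1311742 - 1501566 = -2813308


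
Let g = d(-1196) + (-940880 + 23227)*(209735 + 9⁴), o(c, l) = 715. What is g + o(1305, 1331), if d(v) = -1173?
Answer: -198484673746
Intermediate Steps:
g = -198484674461 (g = -1173 + (-940880 + 23227)*(209735 + 9⁴) = -1173 - 917653*(209735 + 6561) = -1173 - 917653*216296 = -1173 - 198484673288 = -198484674461)
g + o(1305, 1331) = -198484674461 + 715 = -198484673746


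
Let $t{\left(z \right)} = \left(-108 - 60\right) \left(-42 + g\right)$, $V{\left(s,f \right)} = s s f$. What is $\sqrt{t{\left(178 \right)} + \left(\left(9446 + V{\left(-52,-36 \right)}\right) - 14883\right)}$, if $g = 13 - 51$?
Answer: $i \sqrt{89341} \approx 298.9 i$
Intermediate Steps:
$V{\left(s,f \right)} = f s^{2}$ ($V{\left(s,f \right)} = s^{2} f = f s^{2}$)
$g = -38$ ($g = 13 - 51 = -38$)
$t{\left(z \right)} = 13440$ ($t{\left(z \right)} = \left(-108 - 60\right) \left(-42 - 38\right) = \left(-168\right) \left(-80\right) = 13440$)
$\sqrt{t{\left(178 \right)} + \left(\left(9446 + V{\left(-52,-36 \right)}\right) - 14883\right)} = \sqrt{13440 + \left(\left(9446 - 36 \left(-52\right)^{2}\right) - 14883\right)} = \sqrt{13440 + \left(\left(9446 - 97344\right) - 14883\right)} = \sqrt{13440 - 102781} = \sqrt{-89341} = i \sqrt{89341}$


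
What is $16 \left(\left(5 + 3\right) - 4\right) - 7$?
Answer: $57$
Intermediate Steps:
$16 \left(\left(5 + 3\right) - 4\right) - 7 = 16 \left(8 - 4\right) - 7 = 16 \cdot 4 - 7 = 64 - 7 = 57$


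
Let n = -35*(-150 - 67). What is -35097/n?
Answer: -35097/7595 ≈ -4.6211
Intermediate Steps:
n = 7595 (n = -35*(-217) = 7595)
-35097/n = -35097/7595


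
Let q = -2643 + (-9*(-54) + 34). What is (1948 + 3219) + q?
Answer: 3044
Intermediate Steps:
q = -2123 (q = -2643 + (486 + 34) = -2643 + 520 = -2123)
(1948 + 3219) + q = (1948 + 3219) - 2123 = 5167 - 2123 = 3044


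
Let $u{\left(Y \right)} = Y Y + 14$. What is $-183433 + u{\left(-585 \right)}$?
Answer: $158806$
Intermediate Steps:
$u{\left(Y \right)} = 14 + Y^{2}$ ($u{\left(Y \right)} = Y^{2} + 14 = 14 + Y^{2}$)
$-183433 + u{\left(-585 \right)} = -183433 + \left(14 + \left(-585\right)^{2}\right) = -183433 + \left(14 + 342225\right) = -183433 + 342239 = 158806$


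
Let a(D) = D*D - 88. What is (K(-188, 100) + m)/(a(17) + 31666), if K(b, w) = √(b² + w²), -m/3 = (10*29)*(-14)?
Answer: 12180/31867 + 4*√2834/31867 ≈ 0.38890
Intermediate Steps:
m = 12180 (m = -3*10*29*(-14) = -870*(-14) = -3*(-4060) = 12180)
a(D) = -88 + D² (a(D) = D² - 88 = -88 + D²)
(K(-188, 100) + m)/(a(17) + 31666) = (√((-188)² + 100²) + 12180)/((-88 + 17²) + 31666) = (√(35344 + 10000) + 12180)/((-88 + 289) + 31666) = (√45344 + 12180)/(201 + 31666) = (4*√2834 + 12180)/31867 = (12180 + 4*√2834)*(1/31867) = 12180/31867 + 4*√2834/31867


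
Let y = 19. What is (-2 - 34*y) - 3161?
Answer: -3809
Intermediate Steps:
(-2 - 34*y) - 3161 = (-2 - 34*19) - 3161 = (-2 - 646) - 3161 = -648 - 3161 = -3809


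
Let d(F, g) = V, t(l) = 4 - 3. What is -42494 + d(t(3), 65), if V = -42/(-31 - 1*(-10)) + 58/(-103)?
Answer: -4376734/103 ≈ -42493.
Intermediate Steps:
V = 148/103 (V = -42/(-31 + 10) + 58*(-1/103) = -42/(-21) - 58/103 = -42*(-1/21) - 58/103 = 2 - 58/103 = 148/103 ≈ 1.4369)
t(l) = 1
d(F, g) = 148/103
-42494 + d(t(3), 65) = -42494 + 148/103 = -4376734/103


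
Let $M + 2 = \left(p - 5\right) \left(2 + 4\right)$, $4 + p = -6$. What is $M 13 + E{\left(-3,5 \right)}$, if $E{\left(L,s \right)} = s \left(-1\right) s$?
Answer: $-1221$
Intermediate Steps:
$p = -10$ ($p = -4 - 6 = -10$)
$E{\left(L,s \right)} = - s^{2}$ ($E{\left(L,s \right)} = - s s = - s^{2}$)
$M = -92$ ($M = -2 + \left(-10 - 5\right) \left(2 + 4\right) = -2 - 90 = -92$)
$M 13 + E{\left(-3,5 \right)} = \left(-92\right) 13 - 5^{2} = -1196 - 25 = -1221$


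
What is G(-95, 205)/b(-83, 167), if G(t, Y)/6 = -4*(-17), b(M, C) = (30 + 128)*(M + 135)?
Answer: 51/1027 ≈ 0.049659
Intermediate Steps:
b(M, C) = 21330 + 158*M (b(M, C) = 158*(135 + M) = 21330 + 158*M)
G(t, Y) = 408 (G(t, Y) = 6*(-4*(-17)) = 6*68 = 408)
G(-95, 205)/b(-83, 167) = 408/(21330 + 158*(-83)) = 408/(21330 - 13114) = 408/8216 = 408*(1/8216) = 51/1027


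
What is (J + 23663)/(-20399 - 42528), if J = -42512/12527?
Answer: -296383889/788286529 ≈ -0.37599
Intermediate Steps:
J = -42512/12527 (J = -42512*1/12527 = -42512/12527 ≈ -3.3936)
(J + 23663)/(-20399 - 42528) = (-42512/12527 + 23663)/(-20399 - 42528) = (296383889/12527)/(-62927) = (296383889/12527)*(-1/62927) = -296383889/788286529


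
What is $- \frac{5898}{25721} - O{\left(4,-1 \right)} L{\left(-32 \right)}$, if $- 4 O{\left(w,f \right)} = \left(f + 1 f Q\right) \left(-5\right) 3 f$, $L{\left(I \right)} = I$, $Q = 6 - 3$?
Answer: $\frac{12340182}{25721} \approx 479.77$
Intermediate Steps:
$Q = 3$ ($Q = 6 - 3 = 3$)
$O{\left(w,f \right)} = 15 f^{2}$ ($O{\left(w,f \right)} = - \frac{\left(f + 1 f 3\right) \left(-5\right) 3 f}{4} = - \frac{\left(f + f 3\right) \left(-5\right) 3 f}{4} = - \frac{\left(f + 3 f\right) \left(-5\right) 3 f}{4} = - \frac{4 f \left(-5\right) 3 f}{4} = - \frac{- 20 f 3 f}{4} = - \frac{\left(-60\right) f^{2}}{4} = 15 f^{2}$)
$- \frac{5898}{25721} - O{\left(4,-1 \right)} L{\left(-32 \right)} = - \frac{5898}{25721} - 15 \left(-1\right)^{2} \left(-32\right) = \left(-5898\right) \frac{1}{25721} - 15 \cdot 1 \left(-32\right) = - \frac{5898}{25721} - 15 \left(-32\right) = - \frac{5898}{25721} - -480 = - \frac{5898}{25721} + 480 = \frac{12340182}{25721}$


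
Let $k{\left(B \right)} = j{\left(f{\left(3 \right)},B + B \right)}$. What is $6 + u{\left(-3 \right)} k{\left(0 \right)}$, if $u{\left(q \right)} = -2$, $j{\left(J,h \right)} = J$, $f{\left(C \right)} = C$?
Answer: $0$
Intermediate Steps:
$k{\left(B \right)} = 3$
$6 + u{\left(-3 \right)} k{\left(0 \right)} = 6 - 6 = 0$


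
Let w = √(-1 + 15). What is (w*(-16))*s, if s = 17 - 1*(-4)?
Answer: -336*√14 ≈ -1257.2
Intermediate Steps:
w = √14 ≈ 3.7417
s = 21 (s = 17 + 4 = 21)
(w*(-16))*s = (√14*(-16))*21 = -16*√14*21 = -336*√14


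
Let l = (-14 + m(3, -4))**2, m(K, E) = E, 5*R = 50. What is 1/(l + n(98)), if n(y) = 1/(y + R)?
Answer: 108/34993 ≈ 0.0030863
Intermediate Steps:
R = 10 (R = (1/5)*50 = 10)
l = 324 (l = (-14 - 4)**2 = (-18)**2 = 324)
n(y) = 1/(10 + y) (n(y) = 1/(y + 10) = 1/(10 + y))
1/(l + n(98)) = 1/(324 + 1/(10 + 98)) = 1/(324 + 1/108) = 1/(34993/108) = 108/34993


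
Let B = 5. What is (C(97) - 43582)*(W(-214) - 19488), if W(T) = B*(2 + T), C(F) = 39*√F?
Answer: 895522936 - 801372*√97 ≈ 8.8763e+8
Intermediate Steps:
W(T) = 10 + 5*T (W(T) = 5*(2 + T) = 10 + 5*T)
(C(97) - 43582)*(W(-214) - 19488) = (39*√97 - 43582)*((10 + 5*(-214)) - 19488) = (-43582 + 39*√97)*((10 - 1070) - 19488) = (-43582 + 39*√97)*(-1060 - 19488) = (-43582 + 39*√97)*(-20548) = 895522936 - 801372*√97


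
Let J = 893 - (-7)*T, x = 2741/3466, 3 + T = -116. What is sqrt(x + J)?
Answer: sqrt(730289666)/3466 ≈ 7.7968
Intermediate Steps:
T = -119 (T = -3 - 116 = -119)
x = 2741/3466 (x = 2741*(1/3466) = 2741/3466 ≈ 0.79082)
J = 60 (J = 893 - (-7)*(-119) = 893 - 1*833 = 893 - 833 = 60)
sqrt(x + J) = sqrt(2741/3466 + 60) = sqrt(210701/3466) = sqrt(730289666)/3466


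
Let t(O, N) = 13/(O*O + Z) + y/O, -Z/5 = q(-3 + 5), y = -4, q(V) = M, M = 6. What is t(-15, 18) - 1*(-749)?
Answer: 2248/3 ≈ 749.33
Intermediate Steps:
q(V) = 6
Z = -30 (Z = -5*6 = -30)
t(O, N) = -4/O + 13/(-30 + O²) (t(O, N) = 13/(O*O - 30) - 4/O = 13/(O² - 30) - 4/O = 13/(-30 + O²) - 4/O = -4/O + 13/(-30 + O²))
t(-15, 18) - 1*(-749) = (120 - 4*(-15)² + 13*(-15))/((-15)*(-30 + (-15)²)) - 1*(-749) = -(120 - 4*225 - 195)/(15*(-30 + 225)) + 749 = -1/15*(120 - 900 - 195)/195 + 749 = -1/15*1/195*(-975) + 749 = ⅓ + 749 = 2248/3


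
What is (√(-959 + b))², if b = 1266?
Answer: 307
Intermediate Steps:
(√(-959 + b))² = (√(-959 + 1266))² = (√307)² = 307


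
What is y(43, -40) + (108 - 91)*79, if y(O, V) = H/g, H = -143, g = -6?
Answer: 8201/6 ≈ 1366.8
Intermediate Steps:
y(O, V) = 143/6 (y(O, V) = -143/(-6) = -143*(-1/6) = 143/6)
y(43, -40) + (108 - 91)*79 = 143/6 + (108 - 91)*79 = 143/6 + 17*79 = 143/6 + 1343 = 8201/6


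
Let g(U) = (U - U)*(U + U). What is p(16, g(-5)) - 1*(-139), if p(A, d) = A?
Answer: 155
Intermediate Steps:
g(U) = 0 (g(U) = 0*(2*U) = 0)
p(16, g(-5)) - 1*(-139) = 16 - 1*(-139) = 16 + 139 = 155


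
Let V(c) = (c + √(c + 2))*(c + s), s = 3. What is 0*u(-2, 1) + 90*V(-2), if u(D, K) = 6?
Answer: -180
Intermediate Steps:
V(c) = (3 + c)*(c + √(2 + c)) (V(c) = (c + √(c + 2))*(c + 3) = (c + √(2 + c))*(3 + c) = (3 + c)*(c + √(2 + c)))
0*u(-2, 1) + 90*V(-2) = 0*6 + 90*((-2)² + 3*(-2) + 3*√(2 - 2) - 2*√(2 - 2)) = 0 + 90*(4 - 6 + 3*√0 - 2*√0) = 0 + 90*(4 - 6 + 3*0 - 2*0) = 0 + 90*(4 - 6 + 0 + 0) = 0 + 90*(-2) = 0 - 180 = -180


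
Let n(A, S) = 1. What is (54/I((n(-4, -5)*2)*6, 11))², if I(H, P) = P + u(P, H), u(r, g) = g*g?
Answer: 2916/24025 ≈ 0.12137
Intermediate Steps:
u(r, g) = g²
I(H, P) = P + H²
(54/I((n(-4, -5)*2)*6, 11))² = (54/(11 + ((1*2)*6)²))² = (54/(11 + (2*6)²))² = (54/(11 + 12²))² = (54/(11 + 144))² = (54/155)² = 2916/24025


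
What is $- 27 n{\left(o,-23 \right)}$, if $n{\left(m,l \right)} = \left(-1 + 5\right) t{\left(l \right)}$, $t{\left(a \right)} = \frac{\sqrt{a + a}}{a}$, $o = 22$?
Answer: $\frac{108 i \sqrt{46}}{23} \approx 31.847 i$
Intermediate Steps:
$t{\left(a \right)} = \frac{\sqrt{2}}{\sqrt{a}}$ ($t{\left(a \right)} = \frac{\sqrt{2 a}}{a} = \frac{\sqrt{2} \sqrt{a}}{a} = \frac{\sqrt{2}}{\sqrt{a}}$)
$n{\left(m,l \right)} = \frac{4 \sqrt{2}}{\sqrt{l}}$ ($n{\left(m,l \right)} = \left(-1 + 5\right) \frac{\sqrt{2}}{\sqrt{l}} = 4 \frac{\sqrt{2}}{\sqrt{l}} = \frac{4 \sqrt{2}}{\sqrt{l}}$)
$- 27 n{\left(o,-23 \right)} = - 27 \frac{4 \sqrt{2}}{i \sqrt{23}} = - 27 \cdot 4 \sqrt{2} \left(- \frac{i \sqrt{23}}{23}\right) = - 27 \left(- \frac{4 i \sqrt{46}}{23}\right) = \frac{108 i \sqrt{46}}{23}$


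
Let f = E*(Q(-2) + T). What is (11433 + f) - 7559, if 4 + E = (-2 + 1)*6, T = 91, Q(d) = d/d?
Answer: 2954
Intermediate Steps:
Q(d) = 1
E = -10 (E = -4 + (-2 + 1)*6 = -4 - 1*6 = -4 - 6 = -10)
f = -920 (f = -10*(1 + 91) = -10*92 = -920)
(11433 + f) - 7559 = (11433 - 920) - 7559 = 10513 - 7559 = 2954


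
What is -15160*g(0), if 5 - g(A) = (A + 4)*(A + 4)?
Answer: 166760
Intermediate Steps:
g(A) = 5 - (4 + A)**2 (g(A) = 5 - (A + 4)*(A + 4) = 5 - (4 + A)*(4 + A) = 5 - (4 + A)**2)
-15160*g(0) = -15160*(5 - (4 + 0)**2) = -15160*(5 - 1*4**2) = -15160*(5 - 1*16) = -15160*(5 - 16) = -15160*(-11) = 166760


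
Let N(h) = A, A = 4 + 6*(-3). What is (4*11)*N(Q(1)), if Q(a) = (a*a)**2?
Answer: -616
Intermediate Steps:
A = -14 (A = 4 - 18 = -14)
Q(a) = a**4 (Q(a) = (a**2)**2 = a**4)
N(h) = -14
(4*11)*N(Q(1)) = (4*11)*(-14) = 44*(-14) = -616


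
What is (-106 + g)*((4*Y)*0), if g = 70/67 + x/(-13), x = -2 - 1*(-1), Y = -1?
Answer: 0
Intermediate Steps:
x = -1 (x = -2 + 1 = -1)
g = 977/871 (g = 70/67 - 1/(-13) = 70*(1/67) - 1*(-1/13) = 70/67 + 1/13 = 977/871 ≈ 1.1217)
(-106 + g)*((4*Y)*0) = (-106 + 977/871)*((4*(-1))*0) = -(-365396)*0/871 = -91349/871*0 = 0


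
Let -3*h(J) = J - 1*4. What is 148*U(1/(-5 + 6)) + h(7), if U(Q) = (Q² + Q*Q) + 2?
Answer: 591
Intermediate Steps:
h(J) = 4/3 - J/3 (h(J) = -(J - 1*4)/3 = -(J - 4)/3 = -(-4 + J)/3 = 4/3 - J/3)
U(Q) = 2 + 2*Q² (U(Q) = (Q² + Q²) + 2 = 2*Q² + 2 = 2 + 2*Q²)
148*U(1/(-5 + 6)) + h(7) = 148*(2 + 2*(1/(-5 + 6))²) + (4/3 - ⅓*7) = 148*(2 + 2*(1/1)²) + (4/3 - 7/3) = 148*(2 + 2*1²) - 1 = 148*(2 + 2*1) - 1 = 148*(2 + 2) - 1 = 148*4 - 1 = 592 - 1 = 591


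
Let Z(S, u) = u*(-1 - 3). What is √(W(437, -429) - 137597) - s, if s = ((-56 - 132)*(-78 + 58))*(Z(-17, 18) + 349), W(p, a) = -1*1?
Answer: -1041520 + I*√137598 ≈ -1.0415e+6 + 370.94*I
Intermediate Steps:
W(p, a) = -1
Z(S, u) = -4*u (Z(S, u) = u*(-4) = -4*u)
s = 1041520 (s = ((-56 - 132)*(-78 + 58))*(-4*18 + 349) = (-188*(-20))*(-72 + 349) = 3760*277 = 1041520)
√(W(437, -429) - 137597) - s = √(-1 - 137597) - 1*1041520 = √(-137598) - 1041520 = I*√137598 - 1041520 = -1041520 + I*√137598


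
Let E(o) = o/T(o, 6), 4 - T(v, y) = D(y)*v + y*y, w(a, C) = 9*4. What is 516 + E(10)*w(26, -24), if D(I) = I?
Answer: 11778/23 ≈ 512.09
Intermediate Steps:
w(a, C) = 36
T(v, y) = 4 - y² - v*y (T(v, y) = 4 - (y*v + y*y) = 4 - (v*y + y²) = 4 - (y² + v*y) = 4 + (-y² - v*y) = 4 - y² - v*y)
E(o) = o/(-32 - 6*o) (E(o) = o/(4 - 1*6² - 1*o*6) = o/(4 - 1*36 - 6*o) = o/(4 - 36 - 6*o) = o/(-32 - 6*o))
516 + E(10)*w(26, -24) = 516 - 1*10/(32 + 6*10)*36 = 516 - 1*10/(32 + 60)*36 = 516 - 1*10/92*36 = 516 - 1*10*1/92*36 = 516 - 5/46*36 = 516 - 90/23 = 11778/23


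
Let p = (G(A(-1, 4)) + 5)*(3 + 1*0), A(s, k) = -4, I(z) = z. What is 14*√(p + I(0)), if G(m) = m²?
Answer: 42*√7 ≈ 111.12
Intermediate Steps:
p = 63 (p = ((-4)² + 5)*(3 + 1*0) = (16 + 5)*(3 + 0) = 21*3 = 63)
14*√(p + I(0)) = 14*√(63 + 0) = 14*√63 = 14*(3*√7) = 42*√7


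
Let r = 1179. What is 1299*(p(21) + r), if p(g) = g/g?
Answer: 1532820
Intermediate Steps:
p(g) = 1
1299*(p(21) + r) = 1299*(1 + 1179) = 1299*1180 = 1532820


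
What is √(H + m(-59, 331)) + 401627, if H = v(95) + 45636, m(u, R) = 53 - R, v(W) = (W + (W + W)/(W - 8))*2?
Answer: 401627 + 4*√21549117/87 ≈ 4.0184e+5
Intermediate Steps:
v(W) = 2*W + 4*W/(-8 + W) (v(W) = (W + (2*W)/(-8 + W))*2 = (W + 2*W/(-8 + W))*2 = 2*W + 4*W/(-8 + W))
H = 3987242/87 (H = 2*95*(-6 + 95)/(-8 + 95) + 45636 = 2*95*89/87 + 45636 = 2*95*(1/87)*89 + 45636 = 16910/87 + 45636 = 3987242/87 ≈ 45830.)
√(H + m(-59, 331)) + 401627 = √(3987242/87 + (53 - 1*331)) + 401627 = √(3987242/87 + (53 - 331)) + 401627 = √(3987242/87 - 278) + 401627 = √(3963056/87) + 401627 = 4*√21549117/87 + 401627 = 401627 + 4*√21549117/87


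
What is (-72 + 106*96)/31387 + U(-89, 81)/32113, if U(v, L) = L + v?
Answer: 324218656/1007930731 ≈ 0.32167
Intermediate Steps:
(-72 + 106*96)/31387 + U(-89, 81)/32113 = (-72 + 106*96)/31387 + (81 - 89)/32113 = (-72 + 10176)*(1/31387) - 8*1/32113 = 10104*(1/31387) - 8/32113 = 10104/31387 - 8/32113 = 324218656/1007930731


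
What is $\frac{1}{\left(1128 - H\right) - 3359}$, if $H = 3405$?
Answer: $- \frac{1}{5636} \approx -0.00017743$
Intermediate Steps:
$\frac{1}{\left(1128 - H\right) - 3359} = \frac{1}{\left(1128 - 3405\right) - 3359} = \frac{1}{-2277 - 3359} = \frac{1}{-5636} = - \frac{1}{5636}$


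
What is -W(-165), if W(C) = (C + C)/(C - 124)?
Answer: -330/289 ≈ -1.1419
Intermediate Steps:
W(C) = 2*C/(-124 + C) (W(C) = (2*C)/(-124 + C) = 2*C/(-124 + C))
-W(-165) = -2*(-165)/(-124 - 165) = -2*(-165)/(-289) = -2*(-165)*(-1)/289 = -1*330/289 = -330/289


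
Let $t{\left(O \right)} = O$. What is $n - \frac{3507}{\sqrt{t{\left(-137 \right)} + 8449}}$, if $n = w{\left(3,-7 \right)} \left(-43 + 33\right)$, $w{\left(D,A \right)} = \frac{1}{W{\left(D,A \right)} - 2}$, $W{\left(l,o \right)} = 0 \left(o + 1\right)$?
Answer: $5 - \frac{3507 \sqrt{2078}}{4156} \approx -33.467$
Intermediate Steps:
$W{\left(l,o \right)} = 0$ ($W{\left(l,o \right)} = 0 \left(1 + o\right) = 0$)
$w{\left(D,A \right)} = - \frac{1}{2}$ ($w{\left(D,A \right)} = \frac{1}{0 - 2} = \frac{1}{-2} = - \frac{1}{2}$)
$n = 5$ ($n = - \frac{-43 + 33}{2} = \left(- \frac{1}{2}\right) \left(-10\right) = 5$)
$n - \frac{3507}{\sqrt{t{\left(-137 \right)} + 8449}} = 5 - \frac{3507}{\sqrt{-137 + 8449}} = 5 - \frac{3507}{\sqrt{8312}} = 5 - \frac{3507}{2 \sqrt{2078}} = 5 - 3507 \frac{\sqrt{2078}}{4156} = 5 - \frac{3507 \sqrt{2078}}{4156}$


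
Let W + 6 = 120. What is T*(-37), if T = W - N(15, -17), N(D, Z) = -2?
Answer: -4292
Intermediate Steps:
W = 114 (W = -6 + 120 = 114)
T = 116 (T = 114 - 1*(-2) = 114 + 2 = 116)
T*(-37) = 116*(-37) = -4292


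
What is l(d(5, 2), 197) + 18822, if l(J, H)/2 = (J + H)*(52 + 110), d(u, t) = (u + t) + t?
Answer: 85566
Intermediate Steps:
d(u, t) = u + 2*t (d(u, t) = (t + u) + t = u + 2*t)
l(J, H) = 324*H + 324*J (l(J, H) = 2*((J + H)*(52 + 110)) = 2*((H + J)*162) = 2*(162*H + 162*J) = 324*H + 324*J)
l(d(5, 2), 197) + 18822 = (324*197 + 324*(5 + 2*2)) + 18822 = (63828 + 324*(5 + 4)) + 18822 = (63828 + 324*9) + 18822 = (63828 + 2916) + 18822 = 66744 + 18822 = 85566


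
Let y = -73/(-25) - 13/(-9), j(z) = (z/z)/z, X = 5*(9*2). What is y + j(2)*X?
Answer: 11107/225 ≈ 49.364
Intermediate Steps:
X = 90 (X = 5*18 = 90)
j(z) = 1/z
y = 982/225 (y = -73*(-1/25) - 13*(-⅑) = 73/25 + 13/9 = 982/225 ≈ 4.3644)
y + j(2)*X = 982/225 + 90/2 = 982/225 + (½)*90 = 982/225 + 45 = 11107/225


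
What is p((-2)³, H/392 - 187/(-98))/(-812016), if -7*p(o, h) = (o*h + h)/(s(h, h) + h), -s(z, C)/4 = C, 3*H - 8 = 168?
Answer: 1/2436048 ≈ 4.1050e-7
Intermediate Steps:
H = 176/3 (H = 8/3 + (⅓)*168 = 8/3 + 56 = 176/3 ≈ 58.667)
s(z, C) = -4*C
p(o, h) = (h + h*o)/(21*h) (p(o, h) = -(o*h + h)/(7*(-4*h + h)) = -(h*o + h)/(7*((-3*h))) = -(h + h*o)*(-1/(3*h))/7 = -(-1)*(h + h*o)/(21*h) = (h + h*o)/(21*h))
p((-2)³, H/392 - 187/(-98))/(-812016) = (1/21 + (1/21)*(-2)³)/(-812016) = (1/21 + (1/21)*(-8))*(-1/812016) = (1/21 - 8/21)*(-1/812016) = -⅓*(-1/812016) = 1/2436048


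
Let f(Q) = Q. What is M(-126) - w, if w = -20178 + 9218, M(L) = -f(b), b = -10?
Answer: 10970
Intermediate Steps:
M(L) = 10 (M(L) = -1*(-10) = 10)
w = -10960
M(-126) - w = 10 - 1*(-10960) = 10 + 10960 = 10970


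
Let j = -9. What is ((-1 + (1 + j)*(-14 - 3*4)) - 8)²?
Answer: 39601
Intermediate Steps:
((-1 + (1 + j)*(-14 - 3*4)) - 8)² = ((-1 + (1 - 9)*(-14 - 3*4)) - 8)² = ((-1 - 8*(-14 - 12)) - 8)² = ((-1 - 8*(-26)) - 8)² = ((-1 + 208) - 8)² = (207 - 8)² = 199² = 39601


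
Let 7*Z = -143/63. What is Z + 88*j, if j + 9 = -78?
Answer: -3376439/441 ≈ -7656.3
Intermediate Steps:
j = -87 (j = -9 - 78 = -87)
Z = -143/441 (Z = (-143/63)/7 = (-143*1/63)/7 = (1/7)*(-143/63) = -143/441 ≈ -0.32426)
Z + 88*j = -143/441 + 88*(-87) = -143/441 - 7656 = -3376439/441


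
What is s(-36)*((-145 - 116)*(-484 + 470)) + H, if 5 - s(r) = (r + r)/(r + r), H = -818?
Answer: 13798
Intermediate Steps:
s(r) = 4 (s(r) = 5 - (r + r)/(r + r) = 5 - 2*r/(2*r) = 5 - 2*r*1/(2*r) = 5 - 1*1 = 5 - 1 = 4)
s(-36)*((-145 - 116)*(-484 + 470)) + H = 4*((-145 - 116)*(-484 + 470)) - 818 = 4*(-261*(-14)) - 818 = 4*3654 - 818 = 14616 - 818 = 13798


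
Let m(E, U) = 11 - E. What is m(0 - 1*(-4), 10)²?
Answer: 49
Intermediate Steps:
m(0 - 1*(-4), 10)² = (11 - (0 - 1*(-4)))² = (11 - (0 + 4))² = (11 - 1*4)² = (11 - 4)² = 7² = 49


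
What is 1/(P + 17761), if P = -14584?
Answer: 1/3177 ≈ 0.00031476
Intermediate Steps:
1/(P + 17761) = 1/(-14584 + 17761) = 1/3177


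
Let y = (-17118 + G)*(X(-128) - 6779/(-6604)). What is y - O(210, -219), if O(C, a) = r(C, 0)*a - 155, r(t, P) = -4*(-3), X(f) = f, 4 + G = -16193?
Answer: 27954105827/6604 ≈ 4.2329e+6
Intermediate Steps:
G = -16197 (G = -4 - 16193 = -16197)
r(t, P) = 12
y = 27935726895/6604 (y = (-17118 - 16197)*(-128 - 6779/(-6604)) = -33315*(-128 - 6779*(-1/6604)) = -33315*(-128 + 6779/6604) = -33315*(-838533/6604) = 27935726895/6604 ≈ 4.2301e+6)
O(C, a) = -155 + 12*a (O(C, a) = 12*a - 155 = -155 + 12*a)
y - O(210, -219) = 27935726895/6604 - (-155 + 12*(-219)) = 27935726895/6604 - (-155 - 2628) = 27935726895/6604 - 1*(-2783) = 27935726895/6604 + 2783 = 27954105827/6604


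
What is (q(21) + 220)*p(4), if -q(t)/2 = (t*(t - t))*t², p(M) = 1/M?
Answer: 55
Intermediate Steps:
q(t) = 0 (q(t) = -2*t*(t - t)*t² = -2*t*0*t² = -0*t² = -2*0 = 0)
(q(21) + 220)*p(4) = (0 + 220)/4 = 220*(¼) = 55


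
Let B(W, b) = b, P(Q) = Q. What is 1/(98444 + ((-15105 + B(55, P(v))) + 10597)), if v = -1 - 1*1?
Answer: 1/93934 ≈ 1.0646e-5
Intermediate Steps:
v = -2 (v = -1 - 1 = -2)
1/(98444 + ((-15105 + B(55, P(v))) + 10597)) = 1/(98444 + ((-15105 - 2) + 10597)) = 1/(98444 + (-15107 + 10597)) = 1/(98444 - 4510) = 1/93934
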